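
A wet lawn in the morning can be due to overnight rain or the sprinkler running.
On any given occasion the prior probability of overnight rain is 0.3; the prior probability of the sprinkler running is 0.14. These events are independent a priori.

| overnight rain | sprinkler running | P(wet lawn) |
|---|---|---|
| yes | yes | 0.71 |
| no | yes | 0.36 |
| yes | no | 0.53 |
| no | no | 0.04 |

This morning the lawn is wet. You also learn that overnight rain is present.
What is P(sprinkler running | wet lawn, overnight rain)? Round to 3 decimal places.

P(sprinkler running | wet lawn, overnight rain) ≈ 0.179

Weight on sprinkler running=true, given the evidence: 0.71*0.14 = 0.099400
Denominator P(wet lawn | overnight rain): 0.53*0.86 + 0.71*0.14 = 0.555200
P(sprinkler running | wet lawn, overnight rain) = 0.099400/0.555200 ≈ 0.179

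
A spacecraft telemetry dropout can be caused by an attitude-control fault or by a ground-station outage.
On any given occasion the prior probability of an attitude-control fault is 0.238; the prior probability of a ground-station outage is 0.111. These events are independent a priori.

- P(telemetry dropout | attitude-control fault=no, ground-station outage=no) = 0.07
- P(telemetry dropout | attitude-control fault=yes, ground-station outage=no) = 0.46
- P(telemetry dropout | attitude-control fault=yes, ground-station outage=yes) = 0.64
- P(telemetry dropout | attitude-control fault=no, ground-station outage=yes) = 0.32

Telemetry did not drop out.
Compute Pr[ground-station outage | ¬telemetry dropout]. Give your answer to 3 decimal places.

Numerator (weight on configurations with ground-station outage): 0.057516 + 0.009510 = 0.067026
Normalizer over all consistent configurations: 0.93·0.762·0.889 + 0.68·0.762·0.111 + 0.54·0.238·0.889 + 0.36·0.238·0.111 = 0.811279
P(ground-station outage | ¬telemetry dropout) = 0.067026/0.811279 ≈ 0.083

Pr[ground-station outage | ¬telemetry dropout] ≈ 0.083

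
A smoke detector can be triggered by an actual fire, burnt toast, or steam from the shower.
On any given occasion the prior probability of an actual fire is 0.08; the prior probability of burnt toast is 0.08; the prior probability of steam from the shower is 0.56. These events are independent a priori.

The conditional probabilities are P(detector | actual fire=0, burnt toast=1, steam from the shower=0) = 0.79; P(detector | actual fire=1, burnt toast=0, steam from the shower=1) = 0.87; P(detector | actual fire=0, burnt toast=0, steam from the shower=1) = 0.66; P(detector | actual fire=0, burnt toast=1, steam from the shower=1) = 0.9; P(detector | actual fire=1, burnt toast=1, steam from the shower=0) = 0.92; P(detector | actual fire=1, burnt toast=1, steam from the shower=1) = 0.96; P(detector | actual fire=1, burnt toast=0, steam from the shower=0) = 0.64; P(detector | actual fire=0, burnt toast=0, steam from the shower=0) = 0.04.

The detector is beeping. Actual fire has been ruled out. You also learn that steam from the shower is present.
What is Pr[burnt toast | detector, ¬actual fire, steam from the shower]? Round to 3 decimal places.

Pr[burnt toast | detector, ¬actual fire, steam from the shower] ≈ 0.106

Weight on burnt toast=true, given the evidence: 0.9×0.08 = 0.072000
Normalizer over all consistent configurations: 0.66×0.92 + 0.9×0.08 = 0.679200
P(burnt toast | detector, ¬actual fire, steam from the shower) = 0.072000/0.679200 ≈ 0.106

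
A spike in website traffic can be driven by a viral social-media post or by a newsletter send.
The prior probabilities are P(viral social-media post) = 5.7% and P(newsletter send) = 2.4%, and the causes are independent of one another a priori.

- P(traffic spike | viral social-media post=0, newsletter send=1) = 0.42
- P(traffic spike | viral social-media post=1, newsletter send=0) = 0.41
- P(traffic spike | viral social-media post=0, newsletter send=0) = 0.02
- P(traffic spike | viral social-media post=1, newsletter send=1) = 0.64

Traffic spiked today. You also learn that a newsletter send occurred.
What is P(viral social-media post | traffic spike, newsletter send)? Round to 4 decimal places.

Numerator (weight on configurations with viral social-media post): 0.64·0.057 = 0.036480
Denominator P(traffic spike | newsletter send): 0.42·0.943 + 0.64·0.057 = 0.432540
P(viral social-media post | traffic spike, newsletter send) = 0.036480/0.432540 ≈ 0.0843

P(viral social-media post | traffic spike, newsletter send) ≈ 0.0843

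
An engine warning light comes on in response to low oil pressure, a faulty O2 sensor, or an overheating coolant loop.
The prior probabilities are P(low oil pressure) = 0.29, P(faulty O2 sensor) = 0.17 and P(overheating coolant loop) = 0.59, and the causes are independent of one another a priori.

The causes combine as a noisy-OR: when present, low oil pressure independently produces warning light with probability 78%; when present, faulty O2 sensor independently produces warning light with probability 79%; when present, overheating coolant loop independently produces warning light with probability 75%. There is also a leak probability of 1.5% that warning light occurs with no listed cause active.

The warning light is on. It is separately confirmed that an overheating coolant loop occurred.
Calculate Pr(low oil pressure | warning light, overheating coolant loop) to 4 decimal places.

Pr(low oil pressure | warning light, overheating coolant loop) ≈ 0.3310

Under noisy-OR, P(warning light | causes) = 1 − (1−0.015)·∏(1−qᵢ) over the active causes.
For the numerator, keep only low oil pressure=true terms: 0.227660 + 0.048739 = 0.276399
The normalizing constant is 0.75375*0.71*0.83 + 0.948288*0.71*0.17 + 0.945825*0.29*0.83 + 0.988623*0.29*0.17 = 0.835042
P(low oil pressure | warning light, overheating coolant loop) = 0.276399/0.835042 ≈ 0.3310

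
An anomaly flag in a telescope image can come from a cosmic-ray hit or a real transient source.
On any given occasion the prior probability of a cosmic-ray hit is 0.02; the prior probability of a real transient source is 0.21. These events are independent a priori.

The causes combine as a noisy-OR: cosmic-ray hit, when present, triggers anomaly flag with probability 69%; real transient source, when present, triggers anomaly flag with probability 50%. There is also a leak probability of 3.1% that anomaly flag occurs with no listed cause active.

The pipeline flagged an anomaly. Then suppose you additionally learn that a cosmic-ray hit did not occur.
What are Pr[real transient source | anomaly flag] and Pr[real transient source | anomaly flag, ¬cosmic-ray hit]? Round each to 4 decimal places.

Pr[real transient source | anomaly flag] ≈ 0.7578; Pr[real transient source | anomaly flag, ¬cosmic-ray hit] ≈ 0.8155

Under noisy-OR, P(anomaly flag | causes) = 1 − (1−0.031)·∏(1−qᵢ) over the active causes.
Numerator (weight on configurations with real transient source): 0.106090 + 0.003569 = 0.109659
Normalizer over all consistent configurations: 0.031×0.98×0.79 + 0.5155×0.98×0.21 + 0.69961×0.02×0.79 + 0.849805×0.02×0.21 = 0.144713
Posterior = 0.109659 / 0.144713 ≈ 0.7578

Now condition on the additional information:
Enumerate both values of real transient source and weight by the priors:
  P(anomaly flag | ¬cosmic-ray hit) = 0.031·0.79 + 0.5155·0.21
        = 0.024490 + 0.108255 = 0.132745
Configurations with real transient source contribute 0.108255, so
  P(real transient source | anomaly flag, ¬cosmic-ray hit) = 0.108255 / 0.132745 ≈ 0.8155
Ruling out cosmic-ray hit raises the posterior on real transient source — the flip side of explaining away.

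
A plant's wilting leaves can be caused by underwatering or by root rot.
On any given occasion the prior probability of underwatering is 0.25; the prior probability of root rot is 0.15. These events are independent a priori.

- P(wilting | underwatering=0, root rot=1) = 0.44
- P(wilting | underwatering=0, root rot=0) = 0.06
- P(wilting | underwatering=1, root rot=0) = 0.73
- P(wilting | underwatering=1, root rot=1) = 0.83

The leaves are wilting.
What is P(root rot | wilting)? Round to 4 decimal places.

P(root rot | wilting) ≈ 0.2943

Numerator (weight on configurations with root rot): 0.049500 + 0.031125 = 0.080625
Normalizer over all consistent configurations: 0.06*0.75*0.85 + 0.44*0.75*0.15 + 0.73*0.25*0.85 + 0.83*0.25*0.15 = 0.274000
P(root rot | wilting) = 0.080625/0.274000 ≈ 0.2943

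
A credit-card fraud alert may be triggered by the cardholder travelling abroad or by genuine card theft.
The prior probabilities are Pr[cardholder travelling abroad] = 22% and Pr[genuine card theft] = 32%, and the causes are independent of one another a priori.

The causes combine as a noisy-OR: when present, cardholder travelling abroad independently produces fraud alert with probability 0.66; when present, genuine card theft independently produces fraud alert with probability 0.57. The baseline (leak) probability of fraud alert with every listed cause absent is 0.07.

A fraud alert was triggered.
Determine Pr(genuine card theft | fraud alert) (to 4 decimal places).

Pr(genuine card theft | fraud alert) ≈ 0.6017

Under noisy-OR, P(fraud alert | causes) = 1 − (1−0.07)·∏(1−qᵢ) over the active causes.
Weight on genuine card theft=true, given the evidence: 0.149785 + 0.060828 = 0.210613
Normalizer over all consistent configurations: 0.07·0.78·0.68 + 0.6001·0.78·0.32 + 0.6838·0.22·0.68 + 0.864034·0.22·0.32 = 0.350037
Posterior = 0.210613 / 0.350037 ≈ 0.6017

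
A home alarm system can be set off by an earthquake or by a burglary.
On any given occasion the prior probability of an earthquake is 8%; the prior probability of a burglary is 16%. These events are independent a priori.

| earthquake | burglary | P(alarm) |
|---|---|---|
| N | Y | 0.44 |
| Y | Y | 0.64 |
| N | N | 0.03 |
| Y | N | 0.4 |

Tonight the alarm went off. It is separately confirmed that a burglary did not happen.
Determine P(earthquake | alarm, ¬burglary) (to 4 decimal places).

P(earthquake | alarm, ¬burglary) ≈ 0.5369

Enumerate both values of earthquake and weight by the priors:
  P(alarm | ¬burglary) = 0.03·0.92 + 0.4·0.08
        = 0.027600 + 0.032000 = 0.059600
Configurations with earthquake contribute 0.032000, so
  P(earthquake | alarm, ¬burglary) = 0.032000 / 0.059600 ≈ 0.5369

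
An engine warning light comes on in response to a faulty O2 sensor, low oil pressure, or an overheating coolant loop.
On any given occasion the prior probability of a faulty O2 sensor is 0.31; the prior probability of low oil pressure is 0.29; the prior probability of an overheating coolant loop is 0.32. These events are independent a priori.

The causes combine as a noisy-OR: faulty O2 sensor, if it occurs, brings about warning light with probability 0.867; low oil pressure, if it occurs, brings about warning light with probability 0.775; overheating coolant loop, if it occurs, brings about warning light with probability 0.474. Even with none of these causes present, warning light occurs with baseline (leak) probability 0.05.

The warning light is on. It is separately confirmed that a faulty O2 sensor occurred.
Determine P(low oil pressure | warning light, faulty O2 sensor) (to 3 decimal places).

Under noisy-OR, P(warning light | causes) = 1 − (1−0.05)·∏(1−qᵢ) over the active causes.
By total probability over the 4 (low oil pressure, overheating coolant loop) configurations:
  P(warning light | faulty O2 sensor) = 0.87365·0.71·0.68 + 0.93354·0.71·0.32 + 0.971571·0.29·0.68 + 0.985046·0.29·0.32
        = 0.421798 + 0.212100 + 0.191594 + 0.091412 = 0.916904
Keeping only the low oil pressure-present terms gives 0.283006, so
  P(low oil pressure | warning light, faulty O2 sensor) = 0.283006 / 0.916904 ≈ 0.309

P(low oil pressure | warning light, faulty O2 sensor) ≈ 0.309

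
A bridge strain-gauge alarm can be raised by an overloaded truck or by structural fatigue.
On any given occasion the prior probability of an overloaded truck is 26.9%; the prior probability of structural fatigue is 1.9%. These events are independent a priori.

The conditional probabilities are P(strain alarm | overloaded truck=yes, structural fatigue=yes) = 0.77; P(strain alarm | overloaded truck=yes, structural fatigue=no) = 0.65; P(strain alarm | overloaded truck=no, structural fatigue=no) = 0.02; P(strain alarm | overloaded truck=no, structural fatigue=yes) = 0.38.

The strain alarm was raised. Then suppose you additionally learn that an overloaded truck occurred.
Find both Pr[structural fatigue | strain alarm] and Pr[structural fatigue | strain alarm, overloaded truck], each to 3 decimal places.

Pr[structural fatigue | strain alarm] ≈ 0.047; Pr[structural fatigue | strain alarm, overloaded truck] ≈ 0.022

For the numerator, keep only structural fatigue=true terms: 0.005278 + 0.003935 = 0.009213
Normalizer over all consistent configurations: 0.02*0.731*0.981 + 0.38*0.731*0.019 + 0.65*0.269*0.981 + 0.77*0.269*0.019 = 0.195083
P(structural fatigue | strain alarm) = 0.009213/0.195083 ≈ 0.047

With the extra evidence:
Numerator (weight on configurations with structural fatigue): 0.77·0.019 = 0.014630
Denominator P(strain alarm | overloaded truck): 0.65·0.981 + 0.77·0.019 = 0.652280
P(structural fatigue | strain alarm, overloaded truck) = 0.014630/0.652280 ≈ 0.022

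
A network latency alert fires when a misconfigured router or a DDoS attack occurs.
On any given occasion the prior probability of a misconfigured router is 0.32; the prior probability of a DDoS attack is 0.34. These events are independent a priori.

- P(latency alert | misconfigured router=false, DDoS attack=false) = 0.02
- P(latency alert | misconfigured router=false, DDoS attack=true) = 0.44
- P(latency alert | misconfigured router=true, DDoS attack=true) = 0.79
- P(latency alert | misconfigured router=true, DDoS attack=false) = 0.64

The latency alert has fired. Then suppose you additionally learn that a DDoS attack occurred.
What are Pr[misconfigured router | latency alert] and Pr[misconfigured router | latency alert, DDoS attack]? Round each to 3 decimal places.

Pr[misconfigured router | latency alert] ≈ 0.666; Pr[misconfigured router | latency alert, DDoS attack] ≈ 0.458

P(latency alert) = 0.02*0.68*0.66 + 0.44*0.68*0.34 + 0.64*0.32*0.66 + 0.79*0.32*0.34 = 0.008976 + 0.101728 + 0.135168 + 0.085952 = 0.331824
Restricting to configurations with misconfigured router present: 0.135168 + 0.085952 = 0.221120.
So P(misconfigured router | latency alert) = 0.221120/0.331824 ≈ 0.666.

With the extra evidence:
Numerator (weight on configurations with misconfigured router): 0.79×0.32 = 0.252800
The normalizing constant is 0.44×0.68 + 0.79×0.32 = 0.552000
Posterior = 0.252800 / 0.552000 ≈ 0.458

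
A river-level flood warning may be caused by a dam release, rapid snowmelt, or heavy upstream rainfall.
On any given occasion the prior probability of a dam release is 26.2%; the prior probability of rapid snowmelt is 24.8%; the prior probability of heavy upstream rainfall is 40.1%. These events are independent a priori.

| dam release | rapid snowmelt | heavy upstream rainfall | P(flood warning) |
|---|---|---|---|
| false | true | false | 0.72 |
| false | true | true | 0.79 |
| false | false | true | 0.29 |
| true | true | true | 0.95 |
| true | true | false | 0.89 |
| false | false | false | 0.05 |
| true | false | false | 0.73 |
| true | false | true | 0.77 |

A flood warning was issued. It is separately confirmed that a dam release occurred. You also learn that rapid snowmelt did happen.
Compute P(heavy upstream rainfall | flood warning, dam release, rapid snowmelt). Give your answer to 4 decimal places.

P(flood warning | dam release, rapid snowmelt) = 0.89·0.599 + 0.95·0.401 = 0.533110 + 0.380950 = 0.914060
Of this, 0.380950 comes from 0.95·0.401 (the heavy upstream rainfall=true cases).
Hence the posterior is 0.380950/0.914060 ≈ 0.4168.

P(heavy upstream rainfall | flood warning, dam release, rapid snowmelt) ≈ 0.4168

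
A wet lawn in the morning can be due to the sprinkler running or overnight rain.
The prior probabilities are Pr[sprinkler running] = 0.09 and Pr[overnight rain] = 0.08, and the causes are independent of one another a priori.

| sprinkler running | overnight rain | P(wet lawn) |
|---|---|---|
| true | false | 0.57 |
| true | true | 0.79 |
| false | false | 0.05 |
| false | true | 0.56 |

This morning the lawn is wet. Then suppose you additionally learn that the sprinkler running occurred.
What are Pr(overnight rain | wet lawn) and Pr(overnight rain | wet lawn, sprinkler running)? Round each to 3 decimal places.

Pr(overnight rain | wet lawn) ≈ 0.343; Pr(overnight rain | wet lawn, sprinkler running) ≈ 0.108

By total probability over the 4 (sprinkler running, overnight rain) configurations:
  P(wet lawn) = 0.05×0.91×0.92 + 0.56×0.91×0.08 + 0.57×0.09×0.92 + 0.79×0.09×0.08
        = 0.041860 + 0.040768 + 0.047196 + 0.005688 = 0.135512
The terms with overnight rain present sum to 0.046456, so
  P(overnight rain | wet lawn) = 0.046456 / 0.135512 ≈ 0.343

Now also conditioning on sprinkler running=true:
P(wet lawn | sprinkler running) = 0.57*0.92 + 0.79*0.08 = 0.524400 + 0.063200 = 0.587600
The overnight rain-present share is 0.79*0.08 = 0.063200.
P(overnight rain | wet lawn, sprinkler running) = 0.063200 / 0.587600 ≈ 0.108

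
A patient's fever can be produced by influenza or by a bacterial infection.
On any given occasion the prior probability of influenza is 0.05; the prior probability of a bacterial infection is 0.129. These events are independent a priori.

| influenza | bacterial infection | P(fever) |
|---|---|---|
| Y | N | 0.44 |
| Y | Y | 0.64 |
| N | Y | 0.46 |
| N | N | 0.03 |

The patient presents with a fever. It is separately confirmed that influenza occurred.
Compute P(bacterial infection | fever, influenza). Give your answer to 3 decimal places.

P(fever | influenza) = 0.44×0.871 + 0.64×0.129 = 0.383240 + 0.082560 = 0.465800
The bacterial infection-present share is 0.64×0.129 = 0.082560.
P(bacterial infection | fever, influenza) = 0.082560 / 0.465800 ≈ 0.177

P(bacterial infection | fever, influenza) ≈ 0.177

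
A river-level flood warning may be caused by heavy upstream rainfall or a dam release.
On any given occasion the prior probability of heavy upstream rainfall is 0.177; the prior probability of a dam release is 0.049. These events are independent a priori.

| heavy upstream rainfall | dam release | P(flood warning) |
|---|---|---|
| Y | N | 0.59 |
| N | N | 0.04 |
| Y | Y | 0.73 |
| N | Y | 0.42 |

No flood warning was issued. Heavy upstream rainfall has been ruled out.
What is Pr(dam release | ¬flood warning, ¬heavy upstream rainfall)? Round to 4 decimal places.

P(¬flood warning | ¬heavy upstream rainfall) = 0.96*0.951 + 0.58*0.049 = 0.912960 + 0.028420 = 0.941380
Of this, 0.028420 comes from 0.58*0.049 (the dam release=true cases).
Hence the posterior is 0.028420/0.941380 ≈ 0.0302.

Pr(dam release | ¬flood warning, ¬heavy upstream rainfall) ≈ 0.0302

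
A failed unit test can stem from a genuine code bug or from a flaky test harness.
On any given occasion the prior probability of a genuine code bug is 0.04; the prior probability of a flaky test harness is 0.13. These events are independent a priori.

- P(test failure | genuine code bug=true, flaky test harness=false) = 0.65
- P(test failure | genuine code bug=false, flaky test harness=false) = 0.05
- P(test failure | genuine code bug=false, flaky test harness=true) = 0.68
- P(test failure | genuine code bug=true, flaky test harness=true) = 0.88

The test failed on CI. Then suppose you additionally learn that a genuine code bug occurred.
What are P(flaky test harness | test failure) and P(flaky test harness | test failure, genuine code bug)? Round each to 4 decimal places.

P(test failure) = 0.05*0.96*0.87 + 0.68*0.96*0.13 + 0.65*0.04*0.87 + 0.88*0.04*0.13 = 0.041760 + 0.084864 + 0.022620 + 0.004576 = 0.153820
The flaky test harness-present share is 0.084864 + 0.004576 = 0.089440.
So P(flaky test harness | test failure) = 0.089440/0.153820 ≈ 0.5815.

Now condition on the additional information:
Enumerate both values of flaky test harness and weight by the priors:
  P(test failure | genuine code bug) = 0.65×0.87 + 0.88×0.13
        = 0.565500 + 0.114400 = 0.679900
Keeping only the flaky test harness-present terms gives 0.114400, so
  P(flaky test harness | test failure, genuine code bug) = 0.114400 / 0.679900 ≈ 0.1683
Conditioning on genuine code bug lowers the posterior on flaky test harness: the classic explaining-away effect in a common-effect structure.

P(flaky test harness | test failure) ≈ 0.5815; P(flaky test harness | test failure, genuine code bug) ≈ 0.1683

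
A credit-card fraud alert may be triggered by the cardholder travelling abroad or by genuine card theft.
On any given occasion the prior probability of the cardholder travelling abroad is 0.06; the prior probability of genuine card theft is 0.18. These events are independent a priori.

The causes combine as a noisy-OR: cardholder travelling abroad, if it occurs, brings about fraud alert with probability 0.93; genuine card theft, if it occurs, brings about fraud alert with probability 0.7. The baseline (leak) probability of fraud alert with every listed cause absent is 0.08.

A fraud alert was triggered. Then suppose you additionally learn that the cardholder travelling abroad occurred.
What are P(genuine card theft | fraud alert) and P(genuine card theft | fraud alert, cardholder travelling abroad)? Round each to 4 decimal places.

P(genuine card theft | fraud alert) ≈ 0.5527; P(genuine card theft | fraud alert, cardholder travelling abroad) ≈ 0.1871

Under noisy-OR, P(fraud alert | causes) = 1 − (1−0.08)·∏(1−qᵢ) over the active causes.
P(fraud alert) = 0.08·0.94·0.82 + 0.724·0.94·0.18 + 0.9356·0.06·0.82 + 0.98068·0.06·0.18 = 0.061664 + 0.122501 + 0.046032 + 0.010591 = 0.240788
The genuine card theft-present share is 0.122501 + 0.010591 = 0.133092.
So P(genuine card theft | fraud alert) = 0.133092/0.240788 ≈ 0.5527.

Now condition on the additional information:
Sum P(fraud alert|·) weighted by the priors over both values of genuine card theft:
  P(fraud alert | cardholder travelling abroad) = 0.9356*0.82 + 0.98068*0.18
        = 0.767192 + 0.176522 = 0.943714
Keeping only the genuine card theft-present terms gives 0.176522, so
  P(genuine card theft | fraud alert, cardholder travelling abroad) = 0.176522 / 0.943714 ≈ 0.1871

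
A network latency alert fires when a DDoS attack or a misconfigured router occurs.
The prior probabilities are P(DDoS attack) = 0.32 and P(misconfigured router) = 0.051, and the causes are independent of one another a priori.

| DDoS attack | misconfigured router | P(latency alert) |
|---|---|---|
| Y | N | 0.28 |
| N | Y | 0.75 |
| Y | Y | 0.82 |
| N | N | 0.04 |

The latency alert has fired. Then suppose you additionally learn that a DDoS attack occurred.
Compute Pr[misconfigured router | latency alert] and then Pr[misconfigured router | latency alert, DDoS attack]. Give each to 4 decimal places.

Pr[misconfigured router | latency alert] ≈ 0.2622; Pr[misconfigured router | latency alert, DDoS attack] ≈ 0.1360

For the numerator, keep only misconfigured router=true terms: 0.026010 + 0.013382 = 0.039392
The normalizing constant is 0.04·0.68·0.949 + 0.75·0.68·0.051 + 0.28·0.32·0.949 + 0.82·0.32·0.051 = 0.150235
Posterior = 0.039392 / 0.150235 ≈ 0.2622

Now also conditioning on DDoS attack=true:
For the numerator, keep only misconfigured router=true terms: 0.82*0.051 = 0.041820
Normalizer over all consistent configurations: 0.28*0.949 + 0.82*0.051 = 0.307540
Posterior = 0.041820 / 0.307540 ≈ 0.1360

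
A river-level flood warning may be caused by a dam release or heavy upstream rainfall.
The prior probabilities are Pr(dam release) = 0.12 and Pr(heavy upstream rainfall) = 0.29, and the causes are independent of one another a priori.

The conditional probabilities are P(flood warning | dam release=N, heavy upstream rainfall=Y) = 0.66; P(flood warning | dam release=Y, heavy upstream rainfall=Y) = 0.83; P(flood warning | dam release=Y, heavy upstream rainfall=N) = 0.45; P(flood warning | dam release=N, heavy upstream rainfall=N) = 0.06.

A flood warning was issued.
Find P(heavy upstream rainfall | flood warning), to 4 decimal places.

Enumerate the 4 (dam release, heavy upstream rainfall) configurations and weight by the priors:
  P(flood warning) = 0.06×0.88×0.71 + 0.66×0.88×0.29 + 0.45×0.12×0.71 + 0.83×0.12×0.29
        = 0.037488 + 0.168432 + 0.038340 + 0.028884 = 0.273144
The terms with heavy upstream rainfall present sum to 0.197316, so
  P(heavy upstream rainfall | flood warning) = 0.197316 / 0.273144 ≈ 0.7224

P(heavy upstream rainfall | flood warning) ≈ 0.7224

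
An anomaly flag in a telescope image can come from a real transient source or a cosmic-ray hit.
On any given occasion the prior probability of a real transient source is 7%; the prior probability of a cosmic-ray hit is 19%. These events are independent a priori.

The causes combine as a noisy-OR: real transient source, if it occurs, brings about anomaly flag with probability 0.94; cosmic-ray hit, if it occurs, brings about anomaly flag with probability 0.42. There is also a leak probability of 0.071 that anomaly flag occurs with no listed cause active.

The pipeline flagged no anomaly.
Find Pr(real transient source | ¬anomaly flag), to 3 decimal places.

Pr(real transient source | ¬anomaly flag) ≈ 0.004

Under noisy-OR, P(anomaly flag | causes) = 1 − (1−0.071)·∏(1−qᵢ) over the active causes.
Sum P(¬anomaly flag|·) weighted by the priors over the 4 (real transient source, cosmic-ray hit) configurations:
  P(¬anomaly flag) = 0.929·0.93·0.81 + 0.53882·0.93·0.19 + 0.05574·0.07·0.81 + 0.032329·0.07·0.19
        = 0.699816 + 0.095209 + 0.003160 + 0.000430 = 0.798615
Keeping only the real transient source-present terms gives 0.003590, so
  P(real transient source | ¬anomaly flag) = 0.003590 / 0.798615 ≈ 0.004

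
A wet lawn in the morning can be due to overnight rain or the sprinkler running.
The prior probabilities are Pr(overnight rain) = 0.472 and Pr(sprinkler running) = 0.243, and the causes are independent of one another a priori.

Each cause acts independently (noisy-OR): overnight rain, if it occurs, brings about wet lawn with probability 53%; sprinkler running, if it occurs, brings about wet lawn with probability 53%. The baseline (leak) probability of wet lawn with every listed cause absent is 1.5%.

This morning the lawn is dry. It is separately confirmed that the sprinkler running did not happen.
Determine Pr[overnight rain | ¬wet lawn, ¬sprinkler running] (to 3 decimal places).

Under noisy-OR, P(wet lawn | causes) = 1 − (1−0.015)·∏(1−qᵢ) over the active causes.
Enumerate both values of overnight rain and weight by the priors:
  P(¬wet lawn | ¬sprinkler running) = 0.985*0.528 + 0.46295*0.472
        = 0.520080 + 0.218512 = 0.738592
The terms with overnight rain present sum to 0.218512, so
  P(overnight rain | ¬wet lawn, ¬sprinkler running) = 0.218512 / 0.738592 ≈ 0.296

Pr[overnight rain | ¬wet lawn, ¬sprinkler running] ≈ 0.296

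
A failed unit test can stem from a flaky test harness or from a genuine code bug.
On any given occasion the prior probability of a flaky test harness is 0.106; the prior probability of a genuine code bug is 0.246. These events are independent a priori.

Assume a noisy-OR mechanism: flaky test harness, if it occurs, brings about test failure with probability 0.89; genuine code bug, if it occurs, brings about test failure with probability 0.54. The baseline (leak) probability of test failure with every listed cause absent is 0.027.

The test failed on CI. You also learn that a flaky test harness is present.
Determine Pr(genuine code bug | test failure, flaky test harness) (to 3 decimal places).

Pr(genuine code bug | test failure, flaky test harness) ≈ 0.258

Under noisy-OR, P(test failure | causes) = 1 − (1−0.027)·∏(1−qᵢ) over the active causes.
Weight on genuine code bug=true, given the evidence: 0.950766×0.246 = 0.233888
Denominator P(test failure | flaky test harness): 0.89297×0.754 + 0.950766×0.246 = 0.907187
Posterior = 0.233888 / 0.907187 ≈ 0.258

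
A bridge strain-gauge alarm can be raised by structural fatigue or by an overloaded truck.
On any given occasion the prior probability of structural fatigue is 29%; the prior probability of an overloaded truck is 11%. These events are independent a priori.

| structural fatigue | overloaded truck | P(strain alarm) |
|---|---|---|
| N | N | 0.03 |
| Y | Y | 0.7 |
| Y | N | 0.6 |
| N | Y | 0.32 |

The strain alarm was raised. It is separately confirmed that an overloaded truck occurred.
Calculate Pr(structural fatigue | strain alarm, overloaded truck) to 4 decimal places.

Numerator (weight on configurations with structural fatigue): 0.7*0.29 = 0.203000
Normalizer over all consistent configurations: 0.32*0.71 + 0.7*0.29 = 0.430200
P(structural fatigue | strain alarm, overloaded truck) = 0.203000/0.430200 ≈ 0.4719

Pr(structural fatigue | strain alarm, overloaded truck) ≈ 0.4719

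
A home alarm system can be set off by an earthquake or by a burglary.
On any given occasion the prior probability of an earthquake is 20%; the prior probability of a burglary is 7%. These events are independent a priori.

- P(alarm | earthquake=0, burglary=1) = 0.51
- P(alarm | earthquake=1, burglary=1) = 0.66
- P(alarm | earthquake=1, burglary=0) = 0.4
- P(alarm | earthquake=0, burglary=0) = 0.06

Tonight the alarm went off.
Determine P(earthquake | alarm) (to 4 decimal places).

By total probability over the 4 (earthquake, burglary) configurations:
  P(alarm) = 0.06*0.8*0.93 + 0.51*0.8*0.07 + 0.4*0.2*0.93 + 0.66*0.2*0.07
        = 0.044640 + 0.028560 + 0.074400 + 0.009240 = 0.156840
Configurations with earthquake contribute 0.083640, so
  P(earthquake | alarm) = 0.083640 / 0.156840 ≈ 0.5333

P(earthquake | alarm) ≈ 0.5333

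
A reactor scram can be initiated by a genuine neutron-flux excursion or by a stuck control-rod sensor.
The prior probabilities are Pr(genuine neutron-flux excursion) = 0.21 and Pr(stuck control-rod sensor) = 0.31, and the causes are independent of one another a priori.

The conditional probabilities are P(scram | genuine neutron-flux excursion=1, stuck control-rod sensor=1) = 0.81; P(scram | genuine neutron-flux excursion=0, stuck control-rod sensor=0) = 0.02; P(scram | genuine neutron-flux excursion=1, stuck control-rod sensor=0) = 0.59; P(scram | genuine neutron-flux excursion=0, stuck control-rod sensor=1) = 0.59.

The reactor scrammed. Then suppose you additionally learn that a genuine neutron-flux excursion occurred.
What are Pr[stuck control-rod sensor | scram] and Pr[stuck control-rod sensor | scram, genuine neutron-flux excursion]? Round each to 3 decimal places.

Numerator (weight on configurations with stuck control-rod sensor): 0.144491 + 0.052731 = 0.197222
The normalizing constant is 0.02*0.79*0.69 + 0.59*0.79*0.31 + 0.59*0.21*0.69 + 0.81*0.21*0.31 = 0.293615
Posterior = 0.197222 / 0.293615 ≈ 0.672

Now also conditioning on genuine neutron-flux excursion=true:
P(scram | genuine neutron-flux excursion) = 0.59·0.69 + 0.81·0.31 = 0.407100 + 0.251100 = 0.658200
The stuck control-rod sensor-present share is 0.81·0.31 = 0.251100.
P(stuck control-rod sensor | scram, genuine neutron-flux excursion) = 0.251100 / 0.658200 ≈ 0.381

Pr[stuck control-rod sensor | scram] ≈ 0.672; Pr[stuck control-rod sensor | scram, genuine neutron-flux excursion] ≈ 0.381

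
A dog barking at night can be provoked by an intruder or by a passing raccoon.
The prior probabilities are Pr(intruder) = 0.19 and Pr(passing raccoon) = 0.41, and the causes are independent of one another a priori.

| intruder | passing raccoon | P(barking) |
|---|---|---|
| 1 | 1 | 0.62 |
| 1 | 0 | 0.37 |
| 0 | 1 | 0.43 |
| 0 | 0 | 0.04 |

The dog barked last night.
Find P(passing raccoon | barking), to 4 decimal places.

P(passing raccoon | barking) ≈ 0.7593

P(barking) = 0.04*0.81*0.59 + 0.43*0.81*0.41 + 0.37*0.19*0.59 + 0.62*0.19*0.41 = 0.019116 + 0.142803 + 0.041477 + 0.048298 = 0.251694
Of this, 0.191101 comes from 0.142803 + 0.048298 (the passing raccoon=true cases).
P(passing raccoon | barking) = 0.191101 / 0.251694 ≈ 0.7593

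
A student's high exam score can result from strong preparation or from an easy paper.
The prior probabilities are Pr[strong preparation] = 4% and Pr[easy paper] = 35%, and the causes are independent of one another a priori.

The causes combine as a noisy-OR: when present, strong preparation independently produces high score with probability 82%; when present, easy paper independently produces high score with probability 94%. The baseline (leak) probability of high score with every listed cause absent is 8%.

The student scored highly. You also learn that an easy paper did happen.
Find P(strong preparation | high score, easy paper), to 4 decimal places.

P(strong preparation | high score, easy paper) ≈ 0.0418

Under noisy-OR, P(high score | causes) = 1 − (1−0.08)·∏(1−qᵢ) over the active causes.
P(high score | easy paper) = 0.9448·0.96 + 0.990064·0.04 = 0.907008 + 0.039603 = 0.946611
Restricting to configurations with strong preparation present: 0.990064·0.04 = 0.039603.
So P(strong preparation | high score, easy paper) = 0.039603/0.946611 ≈ 0.0418.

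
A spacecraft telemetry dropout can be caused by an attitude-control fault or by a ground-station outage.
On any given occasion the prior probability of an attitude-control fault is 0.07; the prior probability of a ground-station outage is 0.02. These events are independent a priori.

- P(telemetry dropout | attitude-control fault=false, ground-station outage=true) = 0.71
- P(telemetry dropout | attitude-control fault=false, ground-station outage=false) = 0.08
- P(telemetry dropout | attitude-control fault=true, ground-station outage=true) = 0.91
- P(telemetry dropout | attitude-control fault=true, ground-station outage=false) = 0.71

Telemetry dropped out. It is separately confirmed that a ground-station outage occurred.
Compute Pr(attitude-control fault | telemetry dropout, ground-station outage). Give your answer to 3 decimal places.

For the numerator, keep only attitude-control fault=true terms: 0.91×0.07 = 0.063700
Normalizer over all consistent configurations: 0.71×0.93 + 0.91×0.07 = 0.724000
Posterior = 0.063700 / 0.724000 ≈ 0.088

Pr(attitude-control fault | telemetry dropout, ground-station outage) ≈ 0.088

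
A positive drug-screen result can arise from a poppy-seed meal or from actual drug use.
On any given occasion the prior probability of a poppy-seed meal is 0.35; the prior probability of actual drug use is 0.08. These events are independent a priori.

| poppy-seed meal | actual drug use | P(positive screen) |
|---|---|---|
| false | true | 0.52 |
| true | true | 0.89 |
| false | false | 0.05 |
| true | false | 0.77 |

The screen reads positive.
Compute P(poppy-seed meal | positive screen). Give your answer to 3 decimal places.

Sum P(positive screen|·) weighted by the priors over the 4 (poppy-seed meal, actual drug use) configurations:
  P(positive screen) = 0.05·0.65·0.92 + 0.52·0.65·0.08 + 0.77·0.35·0.92 + 0.89·0.35·0.08
        = 0.029900 + 0.027040 + 0.247940 + 0.024920 = 0.329800
Configurations with poppy-seed meal contribute 0.272860, so
  P(poppy-seed meal | positive screen) = 0.272860 / 0.329800 ≈ 0.827

P(poppy-seed meal | positive screen) ≈ 0.827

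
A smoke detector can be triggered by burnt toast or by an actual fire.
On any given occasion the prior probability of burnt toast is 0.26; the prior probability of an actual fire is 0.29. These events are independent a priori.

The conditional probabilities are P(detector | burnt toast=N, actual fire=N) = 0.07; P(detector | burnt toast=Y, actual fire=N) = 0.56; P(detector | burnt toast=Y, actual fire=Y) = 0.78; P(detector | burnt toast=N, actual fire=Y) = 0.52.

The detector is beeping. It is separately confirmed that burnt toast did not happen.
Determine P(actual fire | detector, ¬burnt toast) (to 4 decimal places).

Enumerate both values of actual fire and weight by the priors:
  P(detector | ¬burnt toast) = 0.07·0.71 + 0.52·0.29
        = 0.049700 + 0.150800 = 0.200500
The terms with actual fire present sum to 0.150800, so
  P(actual fire | detector, ¬burnt toast) = 0.150800 / 0.200500 ≈ 0.7521

P(actual fire | detector, ¬burnt toast) ≈ 0.7521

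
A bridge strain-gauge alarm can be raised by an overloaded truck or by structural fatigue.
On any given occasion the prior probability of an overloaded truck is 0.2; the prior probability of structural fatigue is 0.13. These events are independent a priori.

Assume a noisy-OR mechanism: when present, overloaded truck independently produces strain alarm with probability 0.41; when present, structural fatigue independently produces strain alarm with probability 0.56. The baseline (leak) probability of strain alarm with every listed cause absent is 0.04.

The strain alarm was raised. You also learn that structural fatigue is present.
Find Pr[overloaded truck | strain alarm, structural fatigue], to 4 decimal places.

Under noisy-OR, P(strain alarm | causes) = 1 − (1−0.04)·∏(1−qᵢ) over the active causes.
Numerator (weight on configurations with overloaded truck): 0.750784×0.2 = 0.150157
Normalizer over all consistent configurations: 0.5776×0.8 + 0.750784×0.2 = 0.612237
Posterior = 0.150157 / 0.612237 ≈ 0.2453

Pr[overloaded truck | strain alarm, structural fatigue] ≈ 0.2453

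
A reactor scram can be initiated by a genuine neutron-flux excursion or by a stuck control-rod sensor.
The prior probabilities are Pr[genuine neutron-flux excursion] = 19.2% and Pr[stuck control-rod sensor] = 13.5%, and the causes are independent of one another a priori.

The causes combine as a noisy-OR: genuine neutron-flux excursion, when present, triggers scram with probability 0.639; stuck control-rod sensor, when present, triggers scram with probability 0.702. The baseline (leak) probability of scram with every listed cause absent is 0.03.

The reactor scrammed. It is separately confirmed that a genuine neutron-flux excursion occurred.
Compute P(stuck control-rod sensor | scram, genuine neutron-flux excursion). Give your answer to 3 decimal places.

P(stuck control-rod sensor | scram, genuine neutron-flux excursion) ≈ 0.177

Under noisy-OR, P(scram | causes) = 1 − (1−0.03)·∏(1−qᵢ) over the active causes.
By total probability over both values of stuck control-rod sensor:
  P(scram | genuine neutron-flux excursion) = 0.64983*0.865 + 0.895649*0.135
        = 0.562103 + 0.120913 = 0.683016
Keeping only the stuck control-rod sensor-present terms gives 0.120913, so
  P(stuck control-rod sensor | scram, genuine neutron-flux excursion) = 0.120913 / 0.683016 ≈ 0.177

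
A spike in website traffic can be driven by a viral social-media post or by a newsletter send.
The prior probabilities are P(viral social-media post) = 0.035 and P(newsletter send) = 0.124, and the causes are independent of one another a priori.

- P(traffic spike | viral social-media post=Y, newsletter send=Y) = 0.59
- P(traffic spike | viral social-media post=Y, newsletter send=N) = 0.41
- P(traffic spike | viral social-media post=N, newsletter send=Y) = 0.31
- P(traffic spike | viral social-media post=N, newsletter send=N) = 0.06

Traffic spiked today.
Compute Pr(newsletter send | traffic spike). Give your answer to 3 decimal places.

Pr(newsletter send | traffic spike) ≈ 0.385

Weight on newsletter send=true, given the evidence: 0.037095 + 0.002561 = 0.039656
Normalizer over all consistent configurations: 0.06*0.965*0.876 + 0.31*0.965*0.124 + 0.41*0.035*0.876 + 0.59*0.035*0.124 = 0.102947
Posterior = 0.039656 / 0.102947 ≈ 0.385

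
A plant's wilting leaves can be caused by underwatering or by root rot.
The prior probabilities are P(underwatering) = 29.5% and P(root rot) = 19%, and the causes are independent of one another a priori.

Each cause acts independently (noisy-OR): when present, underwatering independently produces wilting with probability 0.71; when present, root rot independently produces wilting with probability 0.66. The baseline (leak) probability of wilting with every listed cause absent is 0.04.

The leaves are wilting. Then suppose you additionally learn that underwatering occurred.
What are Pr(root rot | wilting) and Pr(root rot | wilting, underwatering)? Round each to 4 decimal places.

Pr(root rot | wilting) ≈ 0.4193; Pr(root rot | wilting, underwatering) ≈ 0.2274

Under noisy-OR, P(wilting | causes) = 1 − (1−0.04)·∏(1−qᵢ) over the active causes.
Sum P(wilting|·) weighted by the priors over the 4 (underwatering, root rot) configurations:
  P(wilting) = 0.04·0.705·0.81 + 0.6736·0.705·0.19 + 0.7216·0.295·0.81 + 0.905344·0.295·0.19
        = 0.022842 + 0.090229 + 0.172426 + 0.050745 = 0.336242
Keeping only the root rot-present terms gives 0.140974, so
  P(root rot | wilting) = 0.140974 / 0.336242 ≈ 0.4193

With the extra evidence:
Numerator (weight on configurations with root rot): 0.905344*0.19 = 0.172015
The normalizing constant is 0.7216*0.81 + 0.905344*0.19 = 0.756511
P(root rot | wilting, underwatering) = 0.172015/0.756511 ≈ 0.2274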